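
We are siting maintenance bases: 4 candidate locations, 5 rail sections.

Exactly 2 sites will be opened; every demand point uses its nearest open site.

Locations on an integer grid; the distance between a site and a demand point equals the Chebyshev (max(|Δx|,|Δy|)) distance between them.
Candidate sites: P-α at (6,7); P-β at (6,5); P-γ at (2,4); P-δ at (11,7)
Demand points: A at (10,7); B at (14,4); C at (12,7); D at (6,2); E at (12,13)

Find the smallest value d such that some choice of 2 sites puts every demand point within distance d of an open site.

6

Open {P-α, P-δ}.
  Farthest demand point is E at distance 6 (to P-α); all others are ≤ 6.
With {P-β, P-δ} the worst case is 6.
With {P-γ, P-δ} the worst case is 6.
No size-2 selection achieves below 6.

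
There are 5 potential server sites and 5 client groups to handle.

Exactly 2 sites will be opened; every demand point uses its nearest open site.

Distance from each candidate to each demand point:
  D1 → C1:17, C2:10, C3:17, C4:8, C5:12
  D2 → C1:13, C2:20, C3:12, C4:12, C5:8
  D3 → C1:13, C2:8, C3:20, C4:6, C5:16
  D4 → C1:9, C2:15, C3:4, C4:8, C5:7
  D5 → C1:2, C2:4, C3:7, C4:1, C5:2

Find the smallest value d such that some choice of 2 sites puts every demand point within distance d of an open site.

4

Open {D4, D5}.
  Farthest demand point is C2 at distance 4 (to D5); all others are ≤ 4.
With {D1, D5} the worst case is 7.
With {D2, D5} the worst case is 7.
No size-2 selection achieves below 4.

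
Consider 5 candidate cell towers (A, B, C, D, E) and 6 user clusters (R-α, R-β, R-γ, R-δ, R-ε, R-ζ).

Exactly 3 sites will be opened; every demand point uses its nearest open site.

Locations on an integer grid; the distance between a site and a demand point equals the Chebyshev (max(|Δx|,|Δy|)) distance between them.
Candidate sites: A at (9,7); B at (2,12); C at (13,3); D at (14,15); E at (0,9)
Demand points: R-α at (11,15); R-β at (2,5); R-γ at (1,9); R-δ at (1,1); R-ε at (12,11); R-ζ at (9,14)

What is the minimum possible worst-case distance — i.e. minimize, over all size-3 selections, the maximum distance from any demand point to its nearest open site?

8

Open {A, B, C}.
  Farthest demand point is R-α at distance 8 (to A); all others are ≤ 8.
With {A, B, D} the worst case is 8.
With {A, B, E} the worst case is 8.
No size-3 selection achieves below 8.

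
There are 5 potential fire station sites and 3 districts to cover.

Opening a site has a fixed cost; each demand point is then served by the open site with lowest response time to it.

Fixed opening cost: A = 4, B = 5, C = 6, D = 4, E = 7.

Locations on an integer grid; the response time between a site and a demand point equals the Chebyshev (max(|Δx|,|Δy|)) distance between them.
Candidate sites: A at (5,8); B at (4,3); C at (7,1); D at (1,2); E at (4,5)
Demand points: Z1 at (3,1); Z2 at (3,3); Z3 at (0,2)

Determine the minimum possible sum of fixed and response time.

9

Open {D}: assign each demand point to its cheapest open site.
  Z1→D 2, Z2→D 2, Z3→D 1
  response time 5, fixed 4 → total 9.
Compare {B}: response time 7 + fixed 5 = 12.
Compare {A, D}: response time 5 + fixed 8 = 13.
Compare {B, D}: response time 4 + fixed 9 = 13.
All other subsets cost ≥ 12. Minimum total cost: 9.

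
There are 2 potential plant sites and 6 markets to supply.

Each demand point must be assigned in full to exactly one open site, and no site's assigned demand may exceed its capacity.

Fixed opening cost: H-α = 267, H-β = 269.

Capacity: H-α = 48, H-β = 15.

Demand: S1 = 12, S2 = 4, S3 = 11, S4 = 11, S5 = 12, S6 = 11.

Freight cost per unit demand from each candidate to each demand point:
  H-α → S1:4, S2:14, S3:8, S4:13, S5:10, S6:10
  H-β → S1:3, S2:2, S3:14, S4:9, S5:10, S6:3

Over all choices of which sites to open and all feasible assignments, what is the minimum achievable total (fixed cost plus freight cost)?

Open {H-α, H-β}; cheapest assignment that respects the capacities:
  H-α (cap 48, load 46): S1, S3, S4, S5 — cost 12×4 + 11×8 + 11×13 + 12×10 = 399
  H-β (cap 15, load 15): S2, S6 — cost 4×2 + 11×3 = 41
  Shipping 440, fixed 536 → total 976.
  Any other capacity-feasible assignment to {H-α, H-β} ships for at least 440.
Total demand is 61 and no other set of sites has combined capacity ≥ 61, so {H-α, H-β} is the only feasible choice of open sites. Minimum: 976.

976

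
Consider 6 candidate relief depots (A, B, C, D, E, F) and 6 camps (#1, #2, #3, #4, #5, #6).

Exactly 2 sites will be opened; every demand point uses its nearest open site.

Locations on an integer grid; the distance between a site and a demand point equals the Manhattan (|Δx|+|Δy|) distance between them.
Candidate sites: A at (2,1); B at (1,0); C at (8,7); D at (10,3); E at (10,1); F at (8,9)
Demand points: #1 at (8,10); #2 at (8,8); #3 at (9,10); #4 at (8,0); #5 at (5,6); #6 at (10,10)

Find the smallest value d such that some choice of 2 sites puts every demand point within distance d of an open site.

Open {C, D}.
  Farthest demand point is #4 at distance 5 (to D); all others are ≤ 5.
With {C, E} the worst case is 5.
With {D, F} the worst case is 6.
No size-2 selection achieves below 5.

5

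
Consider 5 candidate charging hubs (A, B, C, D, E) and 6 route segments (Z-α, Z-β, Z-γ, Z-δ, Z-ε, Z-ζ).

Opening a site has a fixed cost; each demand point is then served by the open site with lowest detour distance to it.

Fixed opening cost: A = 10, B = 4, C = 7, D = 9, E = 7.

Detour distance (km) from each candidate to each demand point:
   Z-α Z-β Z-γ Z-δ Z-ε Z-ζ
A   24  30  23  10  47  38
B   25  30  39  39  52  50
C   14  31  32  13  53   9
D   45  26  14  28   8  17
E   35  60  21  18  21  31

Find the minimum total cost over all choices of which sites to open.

100

Open {C, D}: assign each demand point to its cheapest open site.
  Z-α→C 14, Z-β→D 26, Z-γ→D 14, Z-δ→C 13, Z-ε→D 8, Z-ζ→C 9
  detour distance 84, fixed 16 → total 100.
Compare {B, C, D}: detour distance 84 + fixed 20 = 104.
Compare {A, C, D}: detour distance 81 + fixed 26 = 107.
Compare {C, D, E}: detour distance 84 + fixed 23 = 107.
All other subsets cost ≥ 104. Minimum total cost: 100.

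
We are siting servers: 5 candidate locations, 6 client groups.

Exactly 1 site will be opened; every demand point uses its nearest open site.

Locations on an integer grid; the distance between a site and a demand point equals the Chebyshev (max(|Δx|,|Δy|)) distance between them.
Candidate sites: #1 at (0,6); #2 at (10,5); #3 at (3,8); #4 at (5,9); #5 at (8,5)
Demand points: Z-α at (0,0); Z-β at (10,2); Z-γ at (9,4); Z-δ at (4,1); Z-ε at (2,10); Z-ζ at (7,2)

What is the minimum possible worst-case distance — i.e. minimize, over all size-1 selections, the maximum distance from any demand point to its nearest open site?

Open {#3}.
  Farthest demand point is Z-α at distance 8 (to #3); all others are ≤ 8.
With {#5} the worst case is 8.
With {#4} the worst case is 9.
No size-1 selection achieves below 8.

8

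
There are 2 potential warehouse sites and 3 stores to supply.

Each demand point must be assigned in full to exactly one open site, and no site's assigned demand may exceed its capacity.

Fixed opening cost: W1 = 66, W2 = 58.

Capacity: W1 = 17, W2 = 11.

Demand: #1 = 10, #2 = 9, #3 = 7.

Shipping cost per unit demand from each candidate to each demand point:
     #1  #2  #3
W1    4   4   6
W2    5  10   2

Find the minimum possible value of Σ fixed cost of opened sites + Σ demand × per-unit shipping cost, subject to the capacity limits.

Open {W1, W2}; cheapest assignment that respects the capacities:
  W1 (cap 17, load 16): #2, #3 — cost 9×4 + 7×6 = 78
  W2 (cap 11, load 10): #1 — cost 10×5 = 50
  Shipping 128, fixed 124 → total 252.
  Any other capacity-feasible assignment to {W1, W2} ships for at least 128.
Total demand is 26 and no other set of sites has combined capacity ≥ 26, so {W1, W2} is the only feasible choice of open sites. Minimum: 252.

252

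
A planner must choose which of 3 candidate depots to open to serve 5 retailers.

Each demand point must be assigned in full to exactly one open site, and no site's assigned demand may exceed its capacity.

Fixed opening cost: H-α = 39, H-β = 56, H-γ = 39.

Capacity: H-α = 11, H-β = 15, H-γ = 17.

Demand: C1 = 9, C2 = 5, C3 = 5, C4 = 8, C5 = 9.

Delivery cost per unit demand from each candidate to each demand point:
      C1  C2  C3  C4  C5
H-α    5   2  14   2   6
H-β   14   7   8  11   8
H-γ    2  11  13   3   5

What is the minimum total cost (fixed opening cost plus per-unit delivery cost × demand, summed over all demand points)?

Open {H-α, H-β, H-γ}; cheapest assignment that respects the capacities:
  H-α (cap 11, load 5): C2 — cost 5×2 = 10
  H-β (cap 15, load 14): C3, C5 — cost 5×8 + 9×8 = 112
  H-γ (cap 17, load 17): C1, C4 — cost 9×2 + 8×3 = 42
  Shipping 164, fixed 134 → total 298.
  Any other capacity-feasible assignment to {H-α, H-β, H-γ} ships for at least 164.
Total demand is 36 and no other set of sites has combined capacity ≥ 36, so {H-α, H-β, H-γ} is the only feasible choice of open sites. Minimum: 298.

298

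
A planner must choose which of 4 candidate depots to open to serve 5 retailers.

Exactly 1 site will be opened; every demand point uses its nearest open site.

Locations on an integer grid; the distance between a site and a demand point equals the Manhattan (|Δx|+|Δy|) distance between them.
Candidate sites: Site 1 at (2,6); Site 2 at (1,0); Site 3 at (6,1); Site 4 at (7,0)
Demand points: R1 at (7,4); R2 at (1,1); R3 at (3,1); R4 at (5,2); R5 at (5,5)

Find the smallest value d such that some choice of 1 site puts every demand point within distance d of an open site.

5

Open {Site 3}.
  Farthest demand point is R2 at distance 5 (to Site 3); all others are ≤ 5.
With {Site 1} the worst case is 7.
With {Site 4} the worst case is 7.
No size-1 selection achieves below 5.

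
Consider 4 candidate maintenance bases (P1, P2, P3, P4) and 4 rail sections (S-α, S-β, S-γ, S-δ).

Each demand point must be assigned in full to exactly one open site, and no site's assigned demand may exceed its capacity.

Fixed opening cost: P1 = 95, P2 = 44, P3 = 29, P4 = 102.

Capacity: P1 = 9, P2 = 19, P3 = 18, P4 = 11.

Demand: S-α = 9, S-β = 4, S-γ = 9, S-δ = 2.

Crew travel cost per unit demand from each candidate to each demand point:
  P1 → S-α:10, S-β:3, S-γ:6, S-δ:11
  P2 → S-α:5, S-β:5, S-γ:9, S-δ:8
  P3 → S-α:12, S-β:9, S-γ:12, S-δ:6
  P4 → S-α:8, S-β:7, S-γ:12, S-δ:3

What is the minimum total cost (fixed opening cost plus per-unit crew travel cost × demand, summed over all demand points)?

247

Open {P2, P3}; cheapest assignment that respects the capacities:
  P2 (cap 19, load 18): S-α, S-γ — cost 9×5 + 9×9 = 126
  P3 (cap 18, load 6): S-β, S-δ — cost 4×9 + 2×6 = 48
  Shipping 174, fixed 73 → total 247.
  Any other capacity-feasible assignment to {P2, P3} ships for at least 174.
Compare {P1, P2}: its best feasible assignment gives total 274.
Compare {P1, P2, P3}: its best feasible assignment gives total 299.
Every other set of open sites that can feasibly serve all demand totals ≥ 274 even under its best assignment. Minimum: 247.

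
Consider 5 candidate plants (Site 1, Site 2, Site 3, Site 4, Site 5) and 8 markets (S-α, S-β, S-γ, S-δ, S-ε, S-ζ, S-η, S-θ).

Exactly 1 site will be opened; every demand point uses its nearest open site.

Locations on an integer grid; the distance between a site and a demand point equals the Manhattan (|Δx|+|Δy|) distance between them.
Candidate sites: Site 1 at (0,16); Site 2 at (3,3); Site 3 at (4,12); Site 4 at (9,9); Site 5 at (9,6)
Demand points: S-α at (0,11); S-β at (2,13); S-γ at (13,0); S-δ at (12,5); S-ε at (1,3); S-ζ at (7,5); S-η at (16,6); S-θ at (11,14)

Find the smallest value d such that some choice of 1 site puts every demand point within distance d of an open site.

Open {Site 4}.
  Farthest demand point is S-ε at distance 14 (to Site 4); all others are ≤ 14.
With {Site 5} the worst case is 14.
With {Site 2} the worst case is 19.
No size-1 selection achieves below 14.

14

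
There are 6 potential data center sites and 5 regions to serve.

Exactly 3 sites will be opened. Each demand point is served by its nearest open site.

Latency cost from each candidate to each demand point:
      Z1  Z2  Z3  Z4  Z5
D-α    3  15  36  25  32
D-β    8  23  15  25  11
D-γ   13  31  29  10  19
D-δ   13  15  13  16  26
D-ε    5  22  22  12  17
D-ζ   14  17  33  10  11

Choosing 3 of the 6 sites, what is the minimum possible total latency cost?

52

Open {D-α, D-δ, D-ζ}.
  Z1→D-α 3, Z2→D-α 15, Z3→D-δ 13, Z4→D-ζ 10, Z5→D-ζ 11  ⇒ total 52.
Compare {D-α, D-β, D-γ}: total 54.
Compare {D-α, D-β, D-ζ}: total 54.
No size-3 selection does better; minimum is 52.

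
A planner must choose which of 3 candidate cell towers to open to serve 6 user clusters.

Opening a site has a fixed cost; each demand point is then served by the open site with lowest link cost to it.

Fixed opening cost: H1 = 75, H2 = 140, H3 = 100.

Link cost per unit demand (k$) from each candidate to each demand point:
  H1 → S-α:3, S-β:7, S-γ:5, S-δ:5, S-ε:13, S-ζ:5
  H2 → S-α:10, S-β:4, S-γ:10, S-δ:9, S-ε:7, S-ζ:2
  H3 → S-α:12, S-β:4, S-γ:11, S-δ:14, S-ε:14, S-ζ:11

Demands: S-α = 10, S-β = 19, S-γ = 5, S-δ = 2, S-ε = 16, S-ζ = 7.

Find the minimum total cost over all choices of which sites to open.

482

Open {H1, H2}: assign each demand point to its cheapest open site.
  S-α→H1 10×3=30, S-β→H2 19×4=76, S-γ→H1 5×5=25, S-δ→H1 2×5=10, S-ε→H2 16×7=112, S-ζ→H2 7×2=14
  link cost 267, fixed 215 → total 482.
Compare {H2}: link cost 370 + fixed 140 = 510.
Compare {H1}: link cost 441 + fixed 75 = 516.
Compare {H1, H3}: link cost 384 + fixed 175 = 559.
All other subsets cost ≥ 510. Minimum total cost: 482.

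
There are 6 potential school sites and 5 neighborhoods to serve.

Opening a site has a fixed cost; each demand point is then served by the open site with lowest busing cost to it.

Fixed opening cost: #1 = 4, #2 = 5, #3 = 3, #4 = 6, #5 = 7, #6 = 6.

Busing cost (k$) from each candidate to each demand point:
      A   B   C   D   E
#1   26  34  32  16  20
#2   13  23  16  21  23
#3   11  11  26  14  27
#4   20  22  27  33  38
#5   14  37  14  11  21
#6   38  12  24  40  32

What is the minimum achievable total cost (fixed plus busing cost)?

78

Open {#3, #5}: assign each demand point to its cheapest open site.
  A→#3 11, B→#3 11, C→#5 14, D→#5 11, E→#5 21
  busing cost 68, fixed 10 → total 78.
Compare {#1, #3, #5}: busing cost 67 + fixed 14 = 81.
Compare {#2, #3}: busing cost 75 + fixed 8 = 83.
Compare {#2, #3, #5}: busing cost 68 + fixed 15 = 83.
All other subsets cost ≥ 81. Minimum total cost: 78.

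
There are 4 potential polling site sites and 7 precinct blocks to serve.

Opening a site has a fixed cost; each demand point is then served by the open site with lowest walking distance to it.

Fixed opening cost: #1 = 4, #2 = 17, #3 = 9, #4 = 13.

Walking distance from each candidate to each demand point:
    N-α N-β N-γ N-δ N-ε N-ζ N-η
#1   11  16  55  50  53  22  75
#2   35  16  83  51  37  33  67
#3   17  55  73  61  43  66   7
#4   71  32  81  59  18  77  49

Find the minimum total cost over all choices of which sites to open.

Open {#1, #3, #4}: assign each demand point to its cheapest open site.
  N-α→#1 11, N-β→#1 16, N-γ→#1 55, N-δ→#1 50, N-ε→#4 18, N-ζ→#1 22, N-η→#3 7
  walking distance 179, fixed 26 → total 205.
Compare {#1, #3}: walking distance 204 + fixed 13 = 217.
Compare {#1, #2, #3, #4}: walking distance 179 + fixed 43 = 222.
Compare {#1, #2, #3}: walking distance 198 + fixed 30 = 228.
All other subsets cost ≥ 217. Minimum total cost: 205.

205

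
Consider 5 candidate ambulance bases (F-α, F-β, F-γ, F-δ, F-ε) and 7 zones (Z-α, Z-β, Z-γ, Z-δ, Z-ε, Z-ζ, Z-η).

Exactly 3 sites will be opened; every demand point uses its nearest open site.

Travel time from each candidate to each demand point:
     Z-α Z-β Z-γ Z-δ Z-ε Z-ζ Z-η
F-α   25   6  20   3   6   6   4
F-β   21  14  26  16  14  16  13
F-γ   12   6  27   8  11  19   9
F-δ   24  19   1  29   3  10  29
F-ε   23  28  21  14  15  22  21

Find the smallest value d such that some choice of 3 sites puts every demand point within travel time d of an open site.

Open {F-α, F-γ, F-δ}.
  Farthest demand point is Z-α at travel time 12 (to F-γ); all others are ≤ 12.
With {F-β, F-γ, F-δ} the worst case is 12.
With {F-γ, F-δ, F-ε} the worst case is 12.
No size-3 selection achieves below 12.

12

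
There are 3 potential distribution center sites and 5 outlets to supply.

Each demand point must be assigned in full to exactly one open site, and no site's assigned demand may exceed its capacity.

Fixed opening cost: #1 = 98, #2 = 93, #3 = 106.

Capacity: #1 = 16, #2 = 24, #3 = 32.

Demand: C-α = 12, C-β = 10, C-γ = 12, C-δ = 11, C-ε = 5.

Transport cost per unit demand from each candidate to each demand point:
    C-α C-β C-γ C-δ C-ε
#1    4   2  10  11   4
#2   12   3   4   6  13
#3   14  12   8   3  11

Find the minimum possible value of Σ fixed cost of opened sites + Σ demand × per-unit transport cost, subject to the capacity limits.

511

Open {#1, #2, #3}; cheapest assignment that respects the capacities:
  #1 (cap 16, load 12): C-α — cost 12×4 = 48
  #2 (cap 24, load 22): C-β, C-γ — cost 10×3 + 12×4 = 78
  #3 (cap 32, load 16): C-δ, C-ε — cost 11×3 + 5×11 = 88
  Shipping 214, fixed 297 → total 511.
  Any other capacity-feasible assignment to {#1, #2, #3} ships for at least 214.
Compare {#2, #3}: its best feasible assignment gives total 533.
Every other set of open sites that can feasibly serve all demand totals ≥ 533 even under its best assignment. Minimum: 511.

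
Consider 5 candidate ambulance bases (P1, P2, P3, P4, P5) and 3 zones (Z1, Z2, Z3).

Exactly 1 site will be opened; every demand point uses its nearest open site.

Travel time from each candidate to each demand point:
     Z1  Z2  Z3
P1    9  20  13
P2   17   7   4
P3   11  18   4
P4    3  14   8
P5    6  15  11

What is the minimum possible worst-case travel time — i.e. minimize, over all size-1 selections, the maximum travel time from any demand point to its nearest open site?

Open {P4}.
  Farthest demand point is Z2 at travel time 14 (to P4); all others are ≤ 14.
With {P5} the worst case is 15.
With {P2} the worst case is 17.
No size-1 selection achieves below 14.

14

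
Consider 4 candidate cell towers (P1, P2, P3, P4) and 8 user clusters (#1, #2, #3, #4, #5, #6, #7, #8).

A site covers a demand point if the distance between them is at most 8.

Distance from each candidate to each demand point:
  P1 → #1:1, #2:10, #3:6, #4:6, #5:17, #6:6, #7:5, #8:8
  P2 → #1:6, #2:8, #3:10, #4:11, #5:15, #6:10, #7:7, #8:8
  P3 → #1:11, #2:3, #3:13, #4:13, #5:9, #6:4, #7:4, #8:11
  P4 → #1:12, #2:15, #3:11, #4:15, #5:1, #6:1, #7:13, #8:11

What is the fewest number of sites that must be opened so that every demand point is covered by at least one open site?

3

Coverage sets (demand points within 8 of each site):
  P1: {#1, #3, #4, #6, #7, #8}
  P2: {#1, #2, #7, #8}
  P3: {#2, #6, #7}
  P4: {#5, #6}
No 2 sites suffice: every size-2 union leaves at least one demand point uncovered.
But {P1, P2, P4} covers everything, so the minimum is 3.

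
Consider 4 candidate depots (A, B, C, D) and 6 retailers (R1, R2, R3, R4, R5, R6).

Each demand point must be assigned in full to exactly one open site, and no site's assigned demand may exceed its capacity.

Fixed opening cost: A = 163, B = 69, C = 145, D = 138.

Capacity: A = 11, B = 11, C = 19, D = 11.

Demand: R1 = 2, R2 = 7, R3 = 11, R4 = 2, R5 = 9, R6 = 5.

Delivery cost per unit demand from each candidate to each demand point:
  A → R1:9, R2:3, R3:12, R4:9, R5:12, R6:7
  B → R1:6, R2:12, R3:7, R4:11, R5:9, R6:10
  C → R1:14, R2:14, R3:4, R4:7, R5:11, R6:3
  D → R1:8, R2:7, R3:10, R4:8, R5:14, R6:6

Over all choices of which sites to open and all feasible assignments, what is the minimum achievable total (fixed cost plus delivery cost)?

564

Open {A, B, C}; cheapest assignment that respects the capacities:
  A (cap 11, load 7): R2 — cost 7×3 = 21
  B (cap 11, load 11): R1, R5 — cost 2×6 + 9×9 = 93
  C (cap 19, load 18): R3, R4, R6 — cost 11×4 + 2×7 + 5×3 = 73
  Shipping 187, fixed 377 → total 564.
  Any other capacity-feasible assignment to {A, B, C} ships for at least 187.
Compare {B, C, D}: its best feasible assignment gives total 567.
Compare {A, C, D}: its best feasible assignment gives total 682.
Every other set of open sites that can feasibly serve all demand totals ≥ 567 even under its best assignment. Minimum: 564.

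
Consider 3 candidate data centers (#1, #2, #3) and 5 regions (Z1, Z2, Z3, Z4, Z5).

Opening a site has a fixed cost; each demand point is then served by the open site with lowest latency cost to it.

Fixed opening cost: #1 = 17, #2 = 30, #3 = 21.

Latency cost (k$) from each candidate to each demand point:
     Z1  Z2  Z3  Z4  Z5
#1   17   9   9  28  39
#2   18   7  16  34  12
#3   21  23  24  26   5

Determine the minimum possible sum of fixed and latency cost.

Open {#1, #3}: assign each demand point to its cheapest open site.
  Z1→#1 17, Z2→#1 9, Z3→#1 9, Z4→#3 26, Z5→#3 5
  latency cost 66, fixed 38 → total 104.
Compare {#2}: latency cost 87 + fixed 30 = 117.
Compare {#1}: latency cost 102 + fixed 17 = 119.
Compare {#3}: latency cost 99 + fixed 21 = 120.
All other subsets cost ≥ 117. Minimum total cost: 104.

104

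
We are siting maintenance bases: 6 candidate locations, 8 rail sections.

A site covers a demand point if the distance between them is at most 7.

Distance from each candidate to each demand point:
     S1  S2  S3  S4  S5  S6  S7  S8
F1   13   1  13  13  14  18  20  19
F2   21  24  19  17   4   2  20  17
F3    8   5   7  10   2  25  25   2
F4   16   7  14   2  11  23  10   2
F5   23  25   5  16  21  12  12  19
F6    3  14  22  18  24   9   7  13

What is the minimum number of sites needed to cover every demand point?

Coverage sets (demand points within 7 of each site):
  F1: {S2}
  F2: {S5, S6}
  F3: {S2, S3, S5, S8}
  F4: {S2, S4, S8}
  F5: {S3}
  F6: {S1, S7}
No 3 sites suffice: every size-3 union leaves at least one demand point uncovered.
But {F2, F3, F4, F6} covers everything, so the minimum is 4.

4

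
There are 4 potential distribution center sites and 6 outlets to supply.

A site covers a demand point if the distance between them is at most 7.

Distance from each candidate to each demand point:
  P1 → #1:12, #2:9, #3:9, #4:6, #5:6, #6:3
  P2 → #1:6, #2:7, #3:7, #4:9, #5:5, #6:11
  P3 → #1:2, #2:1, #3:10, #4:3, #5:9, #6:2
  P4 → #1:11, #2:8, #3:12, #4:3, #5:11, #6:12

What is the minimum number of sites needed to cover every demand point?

2

Coverage sets (demand points within 7 of each site):
  P1: {#4, #5, #6}
  P2: {#1, #2, #3, #5}
  P3: {#1, #2, #4, #6}
  P4: {#4}
No single site covers all 6 demand points.
But {P1, P2} covers everything, so the minimum is 2.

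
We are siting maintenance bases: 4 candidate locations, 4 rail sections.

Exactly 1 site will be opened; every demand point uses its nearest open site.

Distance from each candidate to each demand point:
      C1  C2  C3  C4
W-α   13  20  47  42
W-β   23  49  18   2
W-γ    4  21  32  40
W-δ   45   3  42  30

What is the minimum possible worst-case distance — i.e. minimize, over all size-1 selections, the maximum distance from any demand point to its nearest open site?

40

Open {W-γ}.
  Farthest demand point is C4 at distance 40 (to W-γ); all others are ≤ 40.
With {W-δ} the worst case is 45.
With {W-α} the worst case is 47.
No size-1 selection achieves below 40.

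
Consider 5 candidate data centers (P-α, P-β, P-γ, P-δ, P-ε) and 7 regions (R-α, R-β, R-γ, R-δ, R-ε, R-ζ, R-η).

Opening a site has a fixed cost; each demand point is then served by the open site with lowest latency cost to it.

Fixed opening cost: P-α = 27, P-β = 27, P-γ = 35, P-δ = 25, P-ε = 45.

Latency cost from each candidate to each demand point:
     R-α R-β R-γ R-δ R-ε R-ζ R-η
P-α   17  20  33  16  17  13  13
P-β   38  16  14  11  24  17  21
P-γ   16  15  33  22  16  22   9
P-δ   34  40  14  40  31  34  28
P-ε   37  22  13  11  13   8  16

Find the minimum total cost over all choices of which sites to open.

Open {P-α, P-β}: assign each demand point to its cheapest open site.
  R-α→P-α 17, R-β→P-β 16, R-γ→P-β 14, R-δ→P-β 11, R-ε→P-α 17, R-ζ→P-α 13, R-η→P-α 13
  latency cost 101, fixed 54 → total 155.
Compare {P-α}: latency cost 129 + fixed 27 = 156.
Compare {P-β, P-γ}: latency cost 98 + fixed 62 = 160.
Compare {P-α, P-δ}: latency cost 110 + fixed 52 = 162.
All other subsets cost ≥ 156. Minimum total cost: 155.

155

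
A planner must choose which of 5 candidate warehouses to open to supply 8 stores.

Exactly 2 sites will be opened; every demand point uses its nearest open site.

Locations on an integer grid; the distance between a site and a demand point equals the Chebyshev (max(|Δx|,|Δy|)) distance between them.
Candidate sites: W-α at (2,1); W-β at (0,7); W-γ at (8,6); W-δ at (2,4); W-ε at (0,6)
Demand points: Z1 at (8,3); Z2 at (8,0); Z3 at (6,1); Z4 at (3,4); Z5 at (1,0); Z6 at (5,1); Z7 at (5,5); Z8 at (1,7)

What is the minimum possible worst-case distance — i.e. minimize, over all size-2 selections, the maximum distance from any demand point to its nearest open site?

Open {W-α, W-β}.
  Farthest demand point is Z1 at distance 6 (to W-α); all others are ≤ 6.
With {W-α, W-γ} the worst case is 6.
With {W-α, W-δ} the worst case is 6.
No size-2 selection achieves below 6.

6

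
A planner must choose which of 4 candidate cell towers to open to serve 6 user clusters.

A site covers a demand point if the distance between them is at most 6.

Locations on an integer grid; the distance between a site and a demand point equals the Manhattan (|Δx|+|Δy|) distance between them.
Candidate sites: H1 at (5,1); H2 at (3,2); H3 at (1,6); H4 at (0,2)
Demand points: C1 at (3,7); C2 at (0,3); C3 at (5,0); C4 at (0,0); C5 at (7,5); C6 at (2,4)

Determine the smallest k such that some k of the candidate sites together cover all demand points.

2

Coverage sets (demand points within 6 of each site):
  H1: {C3, C4, C5, C6}
  H2: {C1, C2, C3, C4, C6}
  H3: {C1, C2, C6}
  H4: {C2, C4, C6}
No single site covers all 6 demand points.
But {H1, H2} covers everything, so the minimum is 2.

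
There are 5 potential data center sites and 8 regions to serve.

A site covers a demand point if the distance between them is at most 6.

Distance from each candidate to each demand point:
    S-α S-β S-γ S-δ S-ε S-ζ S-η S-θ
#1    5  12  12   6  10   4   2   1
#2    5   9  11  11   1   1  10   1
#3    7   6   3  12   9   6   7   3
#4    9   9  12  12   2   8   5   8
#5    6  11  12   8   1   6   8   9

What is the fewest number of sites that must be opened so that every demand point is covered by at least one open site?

Coverage sets (demand points within 6 of each site):
  #1: {S-α, S-δ, S-ζ, S-η, S-θ}
  #2: {S-α, S-ε, S-ζ, S-θ}
  #3: {S-β, S-γ, S-ζ, S-θ}
  #4: {S-ε, S-η}
  #5: {S-α, S-ε, S-ζ}
No 2 sites suffice: every size-2 union leaves at least one demand point uncovered.
But {#1, #2, #3} covers everything, so the minimum is 3.

3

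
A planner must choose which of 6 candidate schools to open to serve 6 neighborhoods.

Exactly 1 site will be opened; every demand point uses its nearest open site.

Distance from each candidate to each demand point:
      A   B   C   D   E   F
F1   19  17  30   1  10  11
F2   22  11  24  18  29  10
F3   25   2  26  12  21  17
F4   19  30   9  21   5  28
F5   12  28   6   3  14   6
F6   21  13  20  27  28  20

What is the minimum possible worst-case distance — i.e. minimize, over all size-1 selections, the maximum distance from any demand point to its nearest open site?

Open {F3}.
  Farthest demand point is C at distance 26 (to F3); all others are ≤ 26.
With {F5} the worst case is 28.
With {F6} the worst case is 28.
No size-1 selection achieves below 26.

26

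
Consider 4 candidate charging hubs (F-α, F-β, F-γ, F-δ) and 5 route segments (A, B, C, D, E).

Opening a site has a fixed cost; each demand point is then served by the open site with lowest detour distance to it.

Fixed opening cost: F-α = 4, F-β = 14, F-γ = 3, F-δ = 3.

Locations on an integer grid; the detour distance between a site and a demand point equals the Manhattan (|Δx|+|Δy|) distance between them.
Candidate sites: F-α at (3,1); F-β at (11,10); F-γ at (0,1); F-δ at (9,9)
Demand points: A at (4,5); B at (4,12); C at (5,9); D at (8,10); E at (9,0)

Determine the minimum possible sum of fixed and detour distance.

33

Open {F-α, F-δ}: assign each demand point to its cheapest open site.
  A→F-α 5, B→F-δ 8, C→F-δ 4, D→F-δ 2, E→F-α 7
  detour distance 26, fixed 7 → total 33.
Compare {F-δ}: detour distance 32 + fixed 3 = 35.
Compare {F-α, F-γ, F-δ}: detour distance 26 + fixed 10 = 36.
Compare {F-γ, F-δ}: detour distance 31 + fixed 6 = 37.
All other subsets cost ≥ 35. Minimum total cost: 33.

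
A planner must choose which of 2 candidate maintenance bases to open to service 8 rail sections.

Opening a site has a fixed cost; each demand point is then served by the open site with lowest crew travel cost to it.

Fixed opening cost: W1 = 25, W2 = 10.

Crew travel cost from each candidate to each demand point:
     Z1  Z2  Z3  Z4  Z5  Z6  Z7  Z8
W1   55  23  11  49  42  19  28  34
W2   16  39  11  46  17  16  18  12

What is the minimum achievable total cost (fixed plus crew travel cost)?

Open {W2}: assign each demand point to its cheapest open site.
  Z1→W2 16, Z2→W2 39, Z3→W2 11, Z4→W2 46, Z5→W2 17, Z6→W2 16, Z7→W2 18, Z8→W2 12
  crew travel cost 175, fixed 10 → total 185.
Compare {W1, W2}: crew travel cost 159 + fixed 35 = 194.
Compare {W1}: crew travel cost 261 + fixed 25 = 286.

185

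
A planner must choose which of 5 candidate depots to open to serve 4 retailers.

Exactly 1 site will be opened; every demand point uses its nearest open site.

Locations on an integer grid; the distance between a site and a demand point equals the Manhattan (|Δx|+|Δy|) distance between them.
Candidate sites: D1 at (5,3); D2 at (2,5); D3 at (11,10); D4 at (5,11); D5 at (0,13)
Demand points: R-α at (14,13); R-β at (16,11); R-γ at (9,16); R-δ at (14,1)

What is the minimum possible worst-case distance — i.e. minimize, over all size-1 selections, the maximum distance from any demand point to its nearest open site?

12

Open {D3}.
  Farthest demand point is R-δ at distance 12 (to D3); all others are ≤ 12.
With {D1} the worst case is 19.
With {D4} the worst case is 19.
No size-1 selection achieves below 12.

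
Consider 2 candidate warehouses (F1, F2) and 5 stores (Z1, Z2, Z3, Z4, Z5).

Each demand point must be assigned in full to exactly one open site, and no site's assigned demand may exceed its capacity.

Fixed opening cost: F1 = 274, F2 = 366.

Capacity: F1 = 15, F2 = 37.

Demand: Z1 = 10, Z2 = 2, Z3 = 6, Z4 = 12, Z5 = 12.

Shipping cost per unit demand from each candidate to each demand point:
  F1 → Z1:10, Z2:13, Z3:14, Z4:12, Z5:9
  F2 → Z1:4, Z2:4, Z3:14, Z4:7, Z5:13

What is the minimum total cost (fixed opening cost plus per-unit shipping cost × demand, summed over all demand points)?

964

Open {F1, F2}; cheapest assignment that respects the capacities:
  F1 (cap 15, load 12): Z5 — cost 12×9 = 108
  F2 (cap 37, load 30): Z1, Z2, Z3, Z4 — cost 10×4 + 2×4 + 6×14 + 12×7 = 216
  Shipping 324, fixed 640 → total 964.
  Any other capacity-feasible assignment to {F1, F2} ships for at least 324.
Total demand is 42 and no other set of sites has combined capacity ≥ 42, so {F1, F2} is the only feasible choice of open sites. Minimum: 964.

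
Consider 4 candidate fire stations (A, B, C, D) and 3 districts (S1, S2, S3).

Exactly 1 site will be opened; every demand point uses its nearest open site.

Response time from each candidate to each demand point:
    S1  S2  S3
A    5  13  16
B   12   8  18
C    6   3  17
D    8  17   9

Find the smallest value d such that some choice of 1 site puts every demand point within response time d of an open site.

Open {A}.
  Farthest demand point is S3 at response time 16 (to A); all others are ≤ 16.
With {C} the worst case is 17.
With {D} the worst case is 17.
No size-1 selection achieves below 16.

16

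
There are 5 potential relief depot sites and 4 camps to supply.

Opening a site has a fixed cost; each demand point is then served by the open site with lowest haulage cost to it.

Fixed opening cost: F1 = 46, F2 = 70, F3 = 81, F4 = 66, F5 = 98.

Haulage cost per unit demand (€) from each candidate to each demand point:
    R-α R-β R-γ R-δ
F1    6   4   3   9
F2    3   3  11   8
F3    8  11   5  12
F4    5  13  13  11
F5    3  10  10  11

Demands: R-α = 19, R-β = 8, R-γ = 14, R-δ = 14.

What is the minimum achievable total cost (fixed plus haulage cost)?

351

Open {F1, F2}: assign each demand point to its cheapest open site.
  R-α→F2 19×3=57, R-β→F2 8×3=24, R-γ→F1 14×3=42, R-δ→F2 14×8=112
  haulage cost 235, fixed 116 → total 351.
Compare {F1}: haulage cost 314 + fixed 46 = 360.
Compare {F1, F5}: haulage cost 257 + fixed 144 = 401.
Compare {F1, F4}: haulage cost 295 + fixed 112 = 407.
All other subsets cost ≥ 360. Minimum total cost: 351.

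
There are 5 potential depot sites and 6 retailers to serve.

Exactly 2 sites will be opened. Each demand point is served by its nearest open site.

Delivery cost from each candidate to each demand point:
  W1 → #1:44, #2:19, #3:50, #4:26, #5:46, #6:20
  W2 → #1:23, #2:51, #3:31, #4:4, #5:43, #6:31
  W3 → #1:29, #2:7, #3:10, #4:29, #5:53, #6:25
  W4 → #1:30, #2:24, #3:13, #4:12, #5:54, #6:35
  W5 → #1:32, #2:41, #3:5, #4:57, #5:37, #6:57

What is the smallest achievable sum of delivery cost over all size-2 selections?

112

Open {W2, W3}.
  #1→W2 23, #2→W3 7, #3→W3 10, #4→W2 4, #5→W2 43, #6→W3 25  ⇒ total 112.
Compare {W3, W5}: total 132.
Compare {W3, W4}: total 136.
No size-2 selection does better; minimum is 112.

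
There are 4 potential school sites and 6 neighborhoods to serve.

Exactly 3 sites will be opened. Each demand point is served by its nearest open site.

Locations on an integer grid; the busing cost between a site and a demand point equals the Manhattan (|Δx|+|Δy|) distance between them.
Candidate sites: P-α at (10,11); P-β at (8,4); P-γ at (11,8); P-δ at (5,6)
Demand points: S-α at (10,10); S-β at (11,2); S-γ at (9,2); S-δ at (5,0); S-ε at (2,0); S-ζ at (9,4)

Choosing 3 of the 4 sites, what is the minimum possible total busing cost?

Open {P-α, P-β, P-δ}.
  S-α→P-α 1, S-β→P-β 5, S-γ→P-β 3, S-δ→P-δ 6, S-ε→P-δ 9, S-ζ→P-β 1  ⇒ total 25.
Compare {P-α, P-β, P-γ}: total 27.
Compare {P-β, P-γ, P-δ}: total 27.
No size-3 selection does better; minimum is 25.

25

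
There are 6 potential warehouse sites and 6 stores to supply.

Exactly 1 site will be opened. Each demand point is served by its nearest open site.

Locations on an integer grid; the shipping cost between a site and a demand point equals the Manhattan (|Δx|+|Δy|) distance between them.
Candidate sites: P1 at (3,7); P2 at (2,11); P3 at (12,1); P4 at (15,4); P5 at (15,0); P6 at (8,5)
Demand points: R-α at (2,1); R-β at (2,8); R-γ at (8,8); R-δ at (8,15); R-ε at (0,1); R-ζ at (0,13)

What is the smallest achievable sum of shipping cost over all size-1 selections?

Open {P1}.
  R-α→P1 7, R-β→P1 2, R-γ→P1 6, R-δ→P1 13, R-ε→P1 9, R-ζ→P1 9  ⇒ total 46.
Compare {P2}: total 48.
Compare {P6}: total 60.
No size-1 selection does better; minimum is 46.

46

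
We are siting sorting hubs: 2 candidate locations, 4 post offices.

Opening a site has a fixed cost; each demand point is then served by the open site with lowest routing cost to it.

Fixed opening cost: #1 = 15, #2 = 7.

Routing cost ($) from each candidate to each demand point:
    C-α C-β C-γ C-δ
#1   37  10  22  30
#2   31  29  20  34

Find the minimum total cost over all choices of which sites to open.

113

Open {#1, #2}: assign each demand point to its cheapest open site.
  C-α→#2 31, C-β→#1 10, C-γ→#2 20, C-δ→#1 30
  routing cost 91, fixed 22 → total 113.
Compare {#1}: routing cost 99 + fixed 15 = 114.
Compare {#2}: routing cost 114 + fixed 7 = 121.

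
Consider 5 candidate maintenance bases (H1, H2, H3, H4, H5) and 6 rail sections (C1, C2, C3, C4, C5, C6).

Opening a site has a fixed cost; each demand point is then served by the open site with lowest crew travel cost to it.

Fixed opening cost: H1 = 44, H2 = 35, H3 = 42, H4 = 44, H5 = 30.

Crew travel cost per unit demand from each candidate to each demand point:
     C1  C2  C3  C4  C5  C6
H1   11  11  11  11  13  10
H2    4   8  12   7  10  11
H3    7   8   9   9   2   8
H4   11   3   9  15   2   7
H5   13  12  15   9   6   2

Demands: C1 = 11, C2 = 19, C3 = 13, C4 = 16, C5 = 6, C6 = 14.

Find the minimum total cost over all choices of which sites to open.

479

Open {H2, H4, H5}: assign each demand point to its cheapest open site.
  C1→H2 11×4=44, C2→H4 19×3=57, C3→H4 13×9=117, C4→H2 16×7=112, C5→H4 6×2=12, C6→H5 14×2=28
  crew travel cost 370, fixed 109 → total 479.
Compare {H2, H4}: crew travel cost 440 + fixed 79 = 519.
Compare {H2, H3, H4, H5}: crew travel cost 370 + fixed 151 = 521.
Compare {H1, H2, H4, H5}: crew travel cost 370 + fixed 153 = 523.
All other subsets cost ≥ 519. Minimum total cost: 479.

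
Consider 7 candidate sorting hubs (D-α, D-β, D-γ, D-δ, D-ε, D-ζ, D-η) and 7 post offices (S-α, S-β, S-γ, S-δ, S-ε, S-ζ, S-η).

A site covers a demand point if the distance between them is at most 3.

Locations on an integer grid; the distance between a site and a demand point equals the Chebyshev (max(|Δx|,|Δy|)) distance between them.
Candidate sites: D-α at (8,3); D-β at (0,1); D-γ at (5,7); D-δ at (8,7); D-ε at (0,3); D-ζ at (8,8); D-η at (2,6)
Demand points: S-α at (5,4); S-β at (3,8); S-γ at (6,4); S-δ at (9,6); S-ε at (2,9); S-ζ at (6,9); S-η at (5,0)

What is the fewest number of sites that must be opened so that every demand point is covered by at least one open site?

2

Coverage sets (demand points within 3 of each site):
  D-α: {S-α, S-γ, S-δ, S-η}
  D-β: {}
  D-γ: {S-α, S-β, S-γ, S-ε, S-ζ}
  D-δ: {S-α, S-γ, S-δ, S-ζ}
  D-ε: {}
  D-ζ: {S-δ, S-ζ}
  D-η: {S-α, S-β, S-ε}
No single site covers all 7 demand points.
But {D-α, D-γ} covers everything, so the minimum is 2.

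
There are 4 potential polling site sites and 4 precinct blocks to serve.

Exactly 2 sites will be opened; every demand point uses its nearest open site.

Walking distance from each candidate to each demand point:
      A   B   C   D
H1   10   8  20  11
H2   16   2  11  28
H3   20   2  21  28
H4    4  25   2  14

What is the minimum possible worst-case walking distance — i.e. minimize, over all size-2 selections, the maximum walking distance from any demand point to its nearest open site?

Open {H1, H2}.
  Farthest demand point is C at walking distance 11 (to H2); all others are ≤ 11.
With {H1, H4} the worst case is 11.
With {H2, H4} the worst case is 14.
No size-2 selection achieves below 11.

11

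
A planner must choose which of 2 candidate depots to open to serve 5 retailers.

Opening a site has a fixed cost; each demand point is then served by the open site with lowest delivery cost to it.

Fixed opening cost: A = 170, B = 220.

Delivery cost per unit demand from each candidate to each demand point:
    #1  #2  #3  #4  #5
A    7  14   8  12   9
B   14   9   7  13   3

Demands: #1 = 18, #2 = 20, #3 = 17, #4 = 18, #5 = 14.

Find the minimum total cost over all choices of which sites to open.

1047

Open {B}: assign each demand point to its cheapest open site.
  #1→B 18×14=252, #2→B 20×9=180, #3→B 17×7=119, #4→B 18×13=234, #5→B 14×3=42
  delivery cost 827, fixed 220 → total 1047.
Compare {A}: delivery cost 884 + fixed 170 = 1054.
Compare {A, B}: delivery cost 683 + fixed 390 = 1073.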